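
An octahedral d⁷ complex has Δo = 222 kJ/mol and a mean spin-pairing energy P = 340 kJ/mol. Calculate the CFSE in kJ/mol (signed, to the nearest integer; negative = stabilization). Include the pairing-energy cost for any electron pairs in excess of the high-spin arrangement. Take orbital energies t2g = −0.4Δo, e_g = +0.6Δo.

-178

Since Δo = 222 kJ/mol < P = 340 kJ/mol, the complex adopts the high-spin configuration.
Filling d⁷ accordingly: t2g^5 e_g^2.
Orbital CFSE = -0.8Δo = -0.8 × 222 = -178 kJ/mol.
High-spin has no excess pairs, so no pairing correction applies.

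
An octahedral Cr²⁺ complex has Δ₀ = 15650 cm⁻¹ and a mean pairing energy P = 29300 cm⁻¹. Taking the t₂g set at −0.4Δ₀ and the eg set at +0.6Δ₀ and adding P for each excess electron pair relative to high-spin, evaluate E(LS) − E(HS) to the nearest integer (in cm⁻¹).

13650

Cr²⁺: group 6, so d-count = 6 − 2 = 4.
High-spin: t₂g³ eg¹, CFSE = -0.6Δ₀ = -9390 cm⁻¹.
Low-spin: t₂g⁴ eg⁰, orbital CFSE = -1.6Δ₀ = -25040 cm⁻¹; plus 1 excess pair × P = +29300 cm⁻¹; total 4260 cm⁻¹.
The difference is 4260 − (-9390) = 13650 cm⁻¹, so high-spin lies lower.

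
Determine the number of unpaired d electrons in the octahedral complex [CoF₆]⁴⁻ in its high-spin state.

3

Each F⁻ contributes -1; 6 × (-1) = -6. With overall charge -4, Co is in the +2 oxidation state.
Co sits in group 9; removing 2 electrons leaves Co²⁺ with 9 − 2 = 7 d electrons.
Configuration: t2g^5 e_g^2, giving 3 unpaired electrons.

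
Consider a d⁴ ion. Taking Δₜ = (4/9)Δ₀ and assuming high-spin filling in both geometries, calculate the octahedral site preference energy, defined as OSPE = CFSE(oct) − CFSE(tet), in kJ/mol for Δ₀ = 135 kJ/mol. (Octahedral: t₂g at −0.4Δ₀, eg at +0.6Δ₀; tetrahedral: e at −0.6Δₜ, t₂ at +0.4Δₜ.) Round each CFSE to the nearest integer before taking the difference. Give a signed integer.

Octahedral (high-spin): t₂g³ eg¹, CFSE = 3(−0.4) + 1(+0.6) = -0.6Δ₀ = -0.6 × 135 = -81 kJ/mol.
Tetrahedral e² t₂² gives -0.4Δₜ = -0.4 × (4/9) × 135 = -24 kJ/mol.
OSPE = CFSE(oct) − CFSE(tet) = -81 − (-24) = -57 kJ/mol.

-57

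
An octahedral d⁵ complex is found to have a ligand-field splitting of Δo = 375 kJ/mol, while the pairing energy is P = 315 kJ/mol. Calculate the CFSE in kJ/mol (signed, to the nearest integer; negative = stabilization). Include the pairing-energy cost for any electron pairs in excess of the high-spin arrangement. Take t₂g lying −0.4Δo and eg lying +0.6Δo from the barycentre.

Here Δo > P (375 > 315), so the low-spin state is favoured.
That gives t₂g⁵ eg⁰.
Orbital CFSE = -2.0Δo = -2.0 × 375 = -750 kJ/mol.
Excess pairs vs high-spin: 2 − 0 = 2; pairing cost = +630 kJ/mol.
Net CFSE = -750 + 630 = -120 kJ/mol.

-120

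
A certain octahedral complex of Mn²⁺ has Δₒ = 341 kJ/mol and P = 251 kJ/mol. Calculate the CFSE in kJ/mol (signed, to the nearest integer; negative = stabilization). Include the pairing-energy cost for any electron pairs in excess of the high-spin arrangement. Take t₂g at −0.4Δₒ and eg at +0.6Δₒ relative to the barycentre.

-180

Mn sits in group 7; removing 2 electrons leaves Mn²⁺ with 7 − 2 = 5 d electrons.
With Δₒ > P the complex is low-spin.
Filling d⁵ accordingly: t₂g⁵ eg⁰.
Orbital CFSE = -2.0Δₒ = -2.0 × 341 = -682 kJ/mol.
Excess pairs vs high-spin: 2 − 0 = 2; pairing cost = +502 kJ/mol.
Net CFSE = -682 + 502 = -180 kJ/mol.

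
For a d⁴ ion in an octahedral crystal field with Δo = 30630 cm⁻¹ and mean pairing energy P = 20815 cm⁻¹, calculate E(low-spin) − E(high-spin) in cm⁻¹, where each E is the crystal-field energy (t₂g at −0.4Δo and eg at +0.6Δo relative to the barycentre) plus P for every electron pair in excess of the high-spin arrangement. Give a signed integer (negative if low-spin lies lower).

-9815

High-spin d⁴ fills as t₂g³ eg¹ with CFSE 3(−0.4) + 1(+0.6) = -0.6Δo = -18378 cm⁻¹.
Low-spin: t₂g⁴ eg⁰, orbital CFSE = -1.6Δo = -49008 cm⁻¹; plus 1 excess pair × P = +20815 cm⁻¹; total -28193 cm⁻¹.
Thus E(LS) − E(HS) = -9815 cm⁻¹.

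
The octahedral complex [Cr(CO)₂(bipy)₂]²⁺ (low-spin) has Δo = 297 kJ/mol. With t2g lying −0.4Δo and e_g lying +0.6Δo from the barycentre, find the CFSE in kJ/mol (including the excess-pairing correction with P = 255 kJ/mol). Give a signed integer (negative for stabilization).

Ligand charges: 2×(+0) from CO and 2×(+0) from bipy sum to +0; with overall charge +2, Cr is +2.
Cr²⁺: group 6, so d-count = 6 − 2 = 4.
Configuration: t2g^4 e_g^0.
CFSE(orbital) = 4×(-0.4Δo) + 0×(0.6Δo) = -1.6Δo; with Δo = 297 kJ/mol that is -475 kJ/mol.
Pairing penalty: 1 pair vs 0 in the high-spin reference → 1 extra × P = 255 kJ/mol.
Combining: -475 + 255 = -220 kJ/mol.

-220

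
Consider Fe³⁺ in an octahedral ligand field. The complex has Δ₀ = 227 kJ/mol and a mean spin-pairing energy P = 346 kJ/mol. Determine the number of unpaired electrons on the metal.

Fe is in group 8, so Fe³⁺ is d⁵ (8 − 3 = 5).
Δ₀ < P, so pairing is avoided: the ground state is high-spin.
That gives t₂g³ eg².
Unpaired electrons: 5.

5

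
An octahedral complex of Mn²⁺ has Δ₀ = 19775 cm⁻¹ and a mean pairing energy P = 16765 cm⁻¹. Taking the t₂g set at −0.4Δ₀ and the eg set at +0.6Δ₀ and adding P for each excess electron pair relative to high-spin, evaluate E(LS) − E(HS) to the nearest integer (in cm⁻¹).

Mn²⁺: group 7, so d-count = 7 − 2 = 5.
High-spin d⁵ fills as t₂g³ eg² with CFSE 3(−0.4) + 2(+0.6) = 0.0Δ₀ = 0 cm⁻¹.
For low-spin the configuration is t₂g⁵ eg⁰: orbital energy -2.0 × 19775 = -39550 cm⁻¹, and 2 additional pairs relative to high-spin add 33530 cm⁻¹, giving -6020 cm⁻¹.
E(LS) − E(HS) = -6020 − (0) = -6020 cm⁻¹.

-6020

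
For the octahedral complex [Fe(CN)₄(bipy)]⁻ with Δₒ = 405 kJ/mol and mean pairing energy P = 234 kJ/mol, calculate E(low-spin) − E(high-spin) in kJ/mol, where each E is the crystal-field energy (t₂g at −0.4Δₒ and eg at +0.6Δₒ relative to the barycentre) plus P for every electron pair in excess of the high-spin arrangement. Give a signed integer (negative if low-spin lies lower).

Ligand charges: 4×(-1) from CN⁻ and 1×(+0) from bipy sum to -4; with overall charge -1, Fe is +3.
Fe is in group 8, so Fe³⁺ is d⁵ (8 − 3 = 5).
High-spin: t₂g³ eg², CFSE = 0.0Δₒ = 0 kJ/mol.
For low-spin the configuration is t₂g⁵ eg⁰: orbital energy -2.0 × 405 = -810 kJ/mol, and 2 additional pairs relative to high-spin add 468 kJ/mol, giving -342 kJ/mol.
E(LS) − E(HS) = -342 − (0) = -342 kJ/mol.

-342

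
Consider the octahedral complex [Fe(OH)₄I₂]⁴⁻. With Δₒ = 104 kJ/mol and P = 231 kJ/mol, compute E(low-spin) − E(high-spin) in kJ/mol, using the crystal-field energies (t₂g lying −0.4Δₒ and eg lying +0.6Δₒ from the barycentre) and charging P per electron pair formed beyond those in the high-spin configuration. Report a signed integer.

Ligand charges: 4×(-1) from OH⁻ and 2×(-1) from I⁻ sum to -6; with overall charge -4, Fe is +2.
Fe is in group 8, so Fe²⁺ is d⁶ (8 − 2 = 6).
High-spin d⁶ fills as t₂g⁴ eg² with CFSE 4(−0.4) + 2(+0.6) = -0.4Δₒ = -42 kJ/mol.
Low-spin: t₂g⁶ eg⁰, orbital CFSE = -2.4Δₒ = -250 kJ/mol; plus 2 excess pairs × P = +462 kJ/mol; total 212 kJ/mol.
E(LS) − E(HS) = 212 − (-42) = 254 kJ/mol.

254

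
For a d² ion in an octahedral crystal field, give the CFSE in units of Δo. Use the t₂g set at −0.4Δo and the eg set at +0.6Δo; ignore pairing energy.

-0.8 Δo

For octahedral d² the high- and low-spin configurations coincide.
Configuration: t₂g² eg⁰.
CFSE = 2(-0.4Δo) + 0(0.6Δo) = -0.8Δo + 0.0Δo = -0.8Δo.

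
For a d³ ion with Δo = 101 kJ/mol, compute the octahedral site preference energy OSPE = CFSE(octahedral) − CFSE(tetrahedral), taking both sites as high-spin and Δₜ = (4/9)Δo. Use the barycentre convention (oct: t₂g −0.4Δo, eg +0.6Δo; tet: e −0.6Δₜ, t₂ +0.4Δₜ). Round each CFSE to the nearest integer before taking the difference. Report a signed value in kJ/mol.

-85

In an octahedral site d³ (HS) is t₂g³ eg⁰, giving CFSE(oct) = -1.2Δo = -121 kJ/mol.
Tetrahedral e² t₂¹ gives -0.8Δₜ = -0.8 × (4/9) × 101 = -36 kJ/mol.
Subtracting, OSPE = -121 − (-36) = -85 kJ/mol.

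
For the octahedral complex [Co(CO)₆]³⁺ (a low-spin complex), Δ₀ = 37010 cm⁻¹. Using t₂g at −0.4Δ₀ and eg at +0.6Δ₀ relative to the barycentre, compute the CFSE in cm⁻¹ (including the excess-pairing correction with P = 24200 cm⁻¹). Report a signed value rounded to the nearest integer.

CO is neutral, so the +3 overall charge sits on Co: oxidation state +3.
Co sits in group 9; removing 3 electrons leaves Co³⁺ with 9 − 3 = 6 d electrons.
The d⁶ electrons fill as t₂g⁶ eg⁰.
Orbital CFSE = 6(-0.4) + 0(0.6) = -2.4Δ₀ = -2.4 × 37010 = -88824 cm⁻¹.
High-spin d⁶ would be t₂g⁴ eg² with 1 pair; low-spin has 3, so 2 excess pairs cost +2P = +48400 cm⁻¹.
Net CFSE = -88824 + 48400 = -40424 cm⁻¹.

-40424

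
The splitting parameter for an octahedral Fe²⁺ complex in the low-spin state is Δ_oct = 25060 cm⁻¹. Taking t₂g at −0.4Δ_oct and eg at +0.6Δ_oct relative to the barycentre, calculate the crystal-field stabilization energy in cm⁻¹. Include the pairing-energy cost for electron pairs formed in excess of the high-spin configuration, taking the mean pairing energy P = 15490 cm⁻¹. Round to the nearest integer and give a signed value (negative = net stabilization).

-29164

Fe²⁺: group 8, so d-count = 8 − 2 = 6.
Electron filling gives t₂g⁶ eg⁰.
The orbital stabilization is -2.4Δ_oct = -2.4 × 25060 = -60144 cm⁻¹.
Relative to high-spin t₂g⁴ eg² (1 paired), the low-spin configuration has 2 additional pairs, contributing +2 × 15490 = +30980 cm⁻¹.
Combining: -60144 + 30980 = -29164 cm⁻¹.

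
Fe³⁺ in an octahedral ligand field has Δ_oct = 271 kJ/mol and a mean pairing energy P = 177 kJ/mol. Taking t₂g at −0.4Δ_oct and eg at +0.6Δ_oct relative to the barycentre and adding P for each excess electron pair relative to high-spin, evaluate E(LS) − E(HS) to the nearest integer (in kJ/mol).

Fe³⁺: group 8, so d-count = 8 − 3 = 5.
High-spin: t₂g³ eg², CFSE = 0.0Δ_oct = 0 kJ/mol.
Low-spin: t₂g⁵ eg⁰, orbital CFSE = -2.0Δ_oct = -542 kJ/mol; plus 2 excess pairs × P = +354 kJ/mol; total -188 kJ/mol.
Thus E(LS) − E(HS) = -188 kJ/mol.

-188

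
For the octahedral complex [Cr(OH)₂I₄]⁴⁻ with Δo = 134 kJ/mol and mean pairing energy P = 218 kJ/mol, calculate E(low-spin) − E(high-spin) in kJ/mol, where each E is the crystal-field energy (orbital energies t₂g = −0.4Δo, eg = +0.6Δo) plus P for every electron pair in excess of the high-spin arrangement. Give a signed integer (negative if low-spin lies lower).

Ligand charges: 2×(-1) from OH⁻ and 4×(-1) from I⁻ sum to -6; with overall charge -4, Cr is +2.
Cr sits in group 6; removing 2 electrons leaves Cr²⁺ with 6 − 2 = 4 d electrons.
High-spin d⁴ fills as t₂g³ eg¹ with CFSE 3(−0.4) + 1(+0.6) = -0.6Δo = -80 kJ/mol.
For low-spin the configuration is t₂g⁴ eg⁰: orbital energy -1.6 × 134 = -214 kJ/mol, and 1 additional pair relative to high-spin adds 218 kJ/mol, giving 4 kJ/mol.
Thus E(LS) − E(HS) = 84 kJ/mol.

84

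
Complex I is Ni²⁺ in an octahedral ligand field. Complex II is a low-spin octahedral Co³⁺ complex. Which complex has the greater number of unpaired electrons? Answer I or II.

I

I: Ni is in group 10, so Ni²⁺ is d⁸ (10 − 2 = 8); For octahedral d⁸ the high- and low-spin configurations coincide; t2g^6 e_g^2 → 2 unpaired.
II: Co³⁺: group 9, so d-count = 9 − 3 = 6; t₂g⁶ eg⁰ → 0 unpaired.
So I has more unpaired electrons.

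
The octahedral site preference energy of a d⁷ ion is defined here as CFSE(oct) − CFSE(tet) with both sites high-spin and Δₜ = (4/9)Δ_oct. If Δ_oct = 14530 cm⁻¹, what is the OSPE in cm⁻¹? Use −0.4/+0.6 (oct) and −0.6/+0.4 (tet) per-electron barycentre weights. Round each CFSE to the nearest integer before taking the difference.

-3875

Octahedral high-spin t₂g⁵ eg²: CFSE = -0.8 × 14530 = -11624 cm⁻¹.
In a tetrahedral site the filling is e⁴ t₂³: CFSE(tet) = -1.2Δₜ = -1.2 × (4/9)(14530) = -7749 cm⁻¹.
OSPE = -11624 − (-7749) = -3875 cm⁻¹.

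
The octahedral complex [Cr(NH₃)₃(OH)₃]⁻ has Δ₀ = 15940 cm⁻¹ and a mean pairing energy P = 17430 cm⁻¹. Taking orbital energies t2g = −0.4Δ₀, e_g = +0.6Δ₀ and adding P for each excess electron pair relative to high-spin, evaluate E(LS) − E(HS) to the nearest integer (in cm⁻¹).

1490

Ligand charges: 3×(+0) from NH₃ and 3×(-1) from OH⁻ sum to -3; with overall charge -1, Cr is +2.
Cr²⁺: group 6, so d-count = 6 − 2 = 4.
High-spin d⁴ fills as t2g^3 e_g^1 with CFSE 3(−0.4) + 1(+0.6) = -0.6Δ₀ = -9564 cm⁻¹.
Low-spin t2g^4 e_g^0 gives -1.6Δ₀ = -25504 cm⁻¹, but forming 1 extra pair costs 1P = 17430 cm⁻¹, so E(LS) = -25504 + 17430 = -8074 cm⁻¹.
Thus E(LS) − E(HS) = 1490 cm⁻¹.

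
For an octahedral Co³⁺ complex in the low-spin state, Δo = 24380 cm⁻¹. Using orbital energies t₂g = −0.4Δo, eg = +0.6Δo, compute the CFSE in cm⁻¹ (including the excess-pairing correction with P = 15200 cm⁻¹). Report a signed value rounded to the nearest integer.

Co is in group 9, so Co³⁺ is d⁶ (9 − 3 = 6).
Configuration: t₂g⁶ eg⁰.
Orbital CFSE = 6(-0.4) + 0(0.6) = -2.4Δo = -2.4 × 24380 = -58512 cm⁻¹.
Pairing penalty: 3 pairs vs 1 in the high-spin reference → 2 extra × P = 30400 cm⁻¹.
Net CFSE = -58512 + 30400 = -28112 cm⁻¹.

-28112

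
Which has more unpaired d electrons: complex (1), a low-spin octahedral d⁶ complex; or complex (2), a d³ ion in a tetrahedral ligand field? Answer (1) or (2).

(1): t₂g⁶ eg⁰ → 0 unpaired.
(2): With tetrahedral geometry the complex is necessarily high-spin; e² t₂¹ → 3 unpaired.
So (2) has more unpaired electrons.

(2)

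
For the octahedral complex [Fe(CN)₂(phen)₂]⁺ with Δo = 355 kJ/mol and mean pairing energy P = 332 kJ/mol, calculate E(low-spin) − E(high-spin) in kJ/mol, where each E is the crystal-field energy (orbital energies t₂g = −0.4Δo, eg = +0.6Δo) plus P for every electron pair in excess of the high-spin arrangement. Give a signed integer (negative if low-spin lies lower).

-46

Ligand charges: 2×(-1) from CN⁻ and 2×(+0) from phen sum to -2; with overall charge +1, Fe is +3.
Fe is in group 8, so Fe³⁺ is d⁵ (8 − 3 = 5).
In the high-spin limit (t₂g³ eg²) the orbital term is 0.0Δo = 0 kJ/mol, with no excess pairing.
Low-spin t₂g⁵ eg⁰ gives -2.0Δo = -710 kJ/mol, but forming 2 extra pairs costs 2P = 664 kJ/mol, so E(LS) = -710 + 664 = -46 kJ/mol.
Thus E(LS) − E(HS) = -46 kJ/mol.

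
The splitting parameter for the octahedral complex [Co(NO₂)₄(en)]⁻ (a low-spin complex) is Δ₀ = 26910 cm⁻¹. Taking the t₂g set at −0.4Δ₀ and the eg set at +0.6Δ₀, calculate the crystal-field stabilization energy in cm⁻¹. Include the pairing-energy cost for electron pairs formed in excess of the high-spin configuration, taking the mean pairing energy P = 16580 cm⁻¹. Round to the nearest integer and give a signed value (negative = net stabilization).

-31424

Ligand charges: 4×(-1) from NO₂⁻ and 1×(+0) from en sum to -4; with overall charge -1, Co is +3.
Co sits in group 9; removing 3 electrons leaves Co³⁺ with 9 − 3 = 6 d electrons.
Electron filling gives t₂g⁶ eg⁰.
The orbital stabilization is -2.4Δ₀ = -2.4 × 26910 = -64584 cm⁻¹.
Relative to high-spin t₂g⁴ eg² (1 paired), the low-spin configuration has 2 additional pairs, contributing +2 × 16580 = +33160 cm⁻¹.
Net CFSE = -64584 + 33160 = -31424 cm⁻¹.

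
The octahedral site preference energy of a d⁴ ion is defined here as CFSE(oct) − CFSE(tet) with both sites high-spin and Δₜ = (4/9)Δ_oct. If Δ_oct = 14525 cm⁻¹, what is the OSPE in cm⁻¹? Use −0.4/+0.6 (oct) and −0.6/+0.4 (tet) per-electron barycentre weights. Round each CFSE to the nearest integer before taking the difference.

-6133

Octahedral high-spin t₂g³ eg¹: CFSE = -0.6 × 14525 = -8715 cm⁻¹.
Tetrahedral e² t₂² gives -0.4Δₜ = -0.4 × (4/9) × 14525 = -2582 cm⁻¹.
OSPE = CFSE(oct) − CFSE(tet) = -8715 − (-2582) = -6133 cm⁻¹.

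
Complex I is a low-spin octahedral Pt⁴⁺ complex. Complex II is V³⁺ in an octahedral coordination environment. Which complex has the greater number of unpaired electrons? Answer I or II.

I: Group 10 minus oxidation state +4 gives a d⁶ configuration for Pt⁴⁺; t₂g⁶ eg⁰ → 0 unpaired.
II: V is in group 5, so V³⁺ is d² (5 − 3 = 2); For octahedral d² the high- and low-spin configurations coincide; t2g^2 e_g^0 → 2 unpaired.
So II has more unpaired electrons.

II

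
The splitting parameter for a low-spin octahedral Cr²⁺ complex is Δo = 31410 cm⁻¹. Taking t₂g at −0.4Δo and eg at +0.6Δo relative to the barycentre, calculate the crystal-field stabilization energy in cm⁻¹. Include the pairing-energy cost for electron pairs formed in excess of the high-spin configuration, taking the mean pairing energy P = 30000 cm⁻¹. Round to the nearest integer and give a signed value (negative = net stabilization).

-20256

Cr²⁺: group 6, so d-count = 6 − 2 = 4.
Configuration: t₂g⁴ eg⁰.
The orbital stabilization is -1.6Δo = -1.6 × 31410 = -50256 cm⁻¹.
Pairing penalty: 1 pair vs 0 in the high-spin reference → 1 extra × P = 30000 cm⁻¹.
Combining: -50256 + 30000 = -20256 cm⁻¹.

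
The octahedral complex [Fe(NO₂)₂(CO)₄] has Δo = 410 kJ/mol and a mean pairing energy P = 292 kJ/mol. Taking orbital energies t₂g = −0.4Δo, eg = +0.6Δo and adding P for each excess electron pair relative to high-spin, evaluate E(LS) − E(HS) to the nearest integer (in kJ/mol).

-236

Ligand charges: 2×(-1) from NO₂⁻ and 4×(+0) from CO sum to -2; with overall charge +0, Fe is +2.
Fe²⁺: group 8, so d-count = 8 − 2 = 6.
High-spin d⁶ fills as t₂g⁴ eg² with CFSE 4(−0.4) + 2(+0.6) = -0.4Δo = -164 kJ/mol.
Low-spin: t₂g⁶ eg⁰, orbital CFSE = -2.4Δo = -984 kJ/mol; plus 2 excess pairs × P = +584 kJ/mol; total -400 kJ/mol.
E(LS) − E(HS) = -400 − (-164) = -236 kJ/mol.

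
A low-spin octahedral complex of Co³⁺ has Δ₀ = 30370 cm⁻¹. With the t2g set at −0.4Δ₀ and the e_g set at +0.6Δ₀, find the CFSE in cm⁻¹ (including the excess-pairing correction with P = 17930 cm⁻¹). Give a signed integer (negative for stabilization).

-37028

Co³⁺: group 9, so d-count = 9 − 3 = 6.
Configuration: t2g^6 e_g^0.
Orbital CFSE = 6(-0.4) + 0(0.6) = -2.4Δ₀ = -2.4 × 30370 = -72888 cm⁻¹.
Relative to high-spin t2g^4 e_g^2 (1 paired), the low-spin configuration has 2 additional pairs, contributing +2 × 17930 = +35860 cm⁻¹.
Combining: -72888 + 35860 = -37028 cm⁻¹.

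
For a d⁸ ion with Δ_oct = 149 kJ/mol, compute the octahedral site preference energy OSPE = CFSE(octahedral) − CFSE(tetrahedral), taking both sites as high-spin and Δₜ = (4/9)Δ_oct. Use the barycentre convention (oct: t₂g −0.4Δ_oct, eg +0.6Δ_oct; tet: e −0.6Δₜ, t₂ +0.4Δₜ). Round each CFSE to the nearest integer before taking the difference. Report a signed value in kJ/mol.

-126

Octahedral (high-spin): t₂g⁶ eg², CFSE = 6(−0.4) + 2(+0.6) = -1.2Δ_oct = -1.2 × 149 = -179 kJ/mol.
In a tetrahedral site the filling is e⁴ t₂⁴: CFSE(tet) = -0.8Δₜ = -0.8 × (4/9)(149) = -53 kJ/mol.
OSPE = -179 − (-53) = -126 kJ/mol.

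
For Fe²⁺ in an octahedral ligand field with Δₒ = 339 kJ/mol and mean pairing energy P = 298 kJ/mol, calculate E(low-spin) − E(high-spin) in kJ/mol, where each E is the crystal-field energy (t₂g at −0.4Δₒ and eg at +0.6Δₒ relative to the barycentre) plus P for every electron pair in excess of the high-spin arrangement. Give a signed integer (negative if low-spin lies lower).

Fe is in group 8, so Fe²⁺ is d⁶ (8 − 2 = 6).
High-spin d⁶ fills as t₂g⁴ eg² with CFSE 4(−0.4) + 2(+0.6) = -0.4Δₒ = -136 kJ/mol.
Low-spin: t₂g⁶ eg⁰, orbital CFSE = -2.4Δₒ = -814 kJ/mol; plus 2 excess pairs × P = +596 kJ/mol; total -218 kJ/mol.
The difference is -218 − (-136) = -82 kJ/mol, so low-spin lies lower.

-82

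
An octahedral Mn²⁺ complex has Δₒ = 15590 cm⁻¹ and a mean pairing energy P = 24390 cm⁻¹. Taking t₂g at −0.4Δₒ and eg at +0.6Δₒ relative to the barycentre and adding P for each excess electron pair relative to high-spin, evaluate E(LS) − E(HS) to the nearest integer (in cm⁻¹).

17600

Mn²⁺: group 7, so d-count = 7 − 2 = 5.
High-spin: t₂g³ eg², CFSE = 0.0Δₒ = 0 cm⁻¹.
Low-spin t₂g⁵ eg⁰ gives -2.0Δₒ = -31180 cm⁻¹, but forming 2 extra pairs costs 2P = 48780 cm⁻¹, so E(LS) = -31180 + 48780 = 17600 cm⁻¹.
Thus E(LS) − E(HS) = 17600 cm⁻¹.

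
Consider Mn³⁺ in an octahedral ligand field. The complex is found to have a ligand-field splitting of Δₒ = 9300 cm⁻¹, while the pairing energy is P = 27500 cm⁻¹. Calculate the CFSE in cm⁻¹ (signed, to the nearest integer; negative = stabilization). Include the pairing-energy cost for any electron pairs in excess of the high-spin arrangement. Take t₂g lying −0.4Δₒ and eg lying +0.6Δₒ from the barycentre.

-5580

Mn is in group 7, so Mn³⁺ is d⁴ (7 − 3 = 4).
Since Δₒ = 9300 cm⁻¹ < P = 27500 cm⁻¹, the complex adopts the high-spin configuration.
That gives t₂g³ eg¹.
Orbital CFSE = -0.6Δₒ = -0.6 × 9300 = -5580 cm⁻¹.
High-spin has no excess pairs, so no pairing correction applies.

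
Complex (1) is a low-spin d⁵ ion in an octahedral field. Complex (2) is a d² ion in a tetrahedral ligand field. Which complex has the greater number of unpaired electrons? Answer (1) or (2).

(1): t2g^5 e_g^0 → 1 unpaired.
(2): Tetrahedral fields are weak (Δₜ ≈ 4/9 Δₒ), so electrons fill high-spin; e^2 t2^0 → 2 unpaired.
So (2) has more unpaired electrons.

(2)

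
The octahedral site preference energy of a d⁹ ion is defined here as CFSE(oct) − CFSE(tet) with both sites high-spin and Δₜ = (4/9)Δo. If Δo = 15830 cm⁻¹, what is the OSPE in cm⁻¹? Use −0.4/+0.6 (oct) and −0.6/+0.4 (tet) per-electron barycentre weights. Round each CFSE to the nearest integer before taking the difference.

In an octahedral site d⁹ (HS) is t₂g⁶ eg³, giving CFSE(oct) = -0.6Δo = -9498 cm⁻¹.
Tetrahedral: e⁴ t₂⁵, CFSE = 4(−0.6) + 5(+0.4) = -0.4Δₜ = -0.4 × (4/9) × 15830 = -2814 cm⁻¹.
Subtracting, OSPE = -9498 − (-2814) = -6684 cm⁻¹.

-6684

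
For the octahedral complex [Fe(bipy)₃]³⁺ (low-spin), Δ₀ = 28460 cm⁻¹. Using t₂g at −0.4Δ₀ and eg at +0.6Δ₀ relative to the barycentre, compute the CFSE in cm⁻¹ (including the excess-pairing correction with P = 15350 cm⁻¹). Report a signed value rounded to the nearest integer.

-26220

bipy is neutral, so the +3 overall charge sits on Fe: oxidation state +3.
Group 8 minus oxidation state +3 gives a d⁵ configuration for Fe³⁺.
Electron filling gives t₂g⁵ eg⁰.
CFSE(orbital) = 5×(-0.4Δ₀) + 0×(0.6Δ₀) = -2.0Δ₀; with Δ₀ = 28460 cm⁻¹ that is -56920 cm⁻¹.
Pairing penalty: 2 pairs vs 0 in the high-spin reference → 2 extra × P = 30700 cm⁻¹.
Combining: -56920 + 30700 = -26220 cm⁻¹.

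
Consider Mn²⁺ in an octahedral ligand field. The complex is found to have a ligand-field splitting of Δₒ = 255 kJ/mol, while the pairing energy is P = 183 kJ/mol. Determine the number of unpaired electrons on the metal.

1

Mn is in group 7, so Mn²⁺ is d⁵ (7 − 2 = 5).
Δₒ > P, so pairing is preferred: the ground state is low-spin.
That gives t₂g⁵ eg⁰.
Unpaired electrons: 1.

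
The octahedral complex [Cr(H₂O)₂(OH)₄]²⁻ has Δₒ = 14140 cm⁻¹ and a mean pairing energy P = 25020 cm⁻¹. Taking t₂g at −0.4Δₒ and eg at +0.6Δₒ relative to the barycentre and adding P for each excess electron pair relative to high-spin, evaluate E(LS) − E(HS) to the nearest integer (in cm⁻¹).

10880

Ligand charges: 2×(+0) from H₂O and 4×(-1) from OH⁻ sum to -4; with overall charge -2, Cr is +2.
Cr²⁺: group 6, so d-count = 6 − 2 = 4.
In the high-spin limit (t₂g³ eg¹) the orbital term is -0.6Δₒ = -8484 cm⁻¹, with no excess pairing.
Low-spin t₂g⁴ eg⁰ gives -1.6Δₒ = -22624 cm⁻¹, but forming 1 extra pair costs 1P = 25020 cm⁻¹, so E(LS) = -22624 + 25020 = 2396 cm⁻¹.
Thus E(LS) − E(HS) = 10880 cm⁻¹.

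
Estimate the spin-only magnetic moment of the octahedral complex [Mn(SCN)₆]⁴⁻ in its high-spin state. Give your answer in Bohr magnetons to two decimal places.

Each SCN⁻ contributes -1; 6 × (-1) = -6. With overall charge -4, Mn is in the +2 oxidation state.
Mn²⁺: group 7, so d-count = 7 − 2 = 5.
Configuration: t2g^3 e_g^2 → 5 unpaired electrons.
μ(spin-only) = √[5(5+2)] = √35 ≈ 5.92 Bohr magnetons.

5.92 Bohr magnetons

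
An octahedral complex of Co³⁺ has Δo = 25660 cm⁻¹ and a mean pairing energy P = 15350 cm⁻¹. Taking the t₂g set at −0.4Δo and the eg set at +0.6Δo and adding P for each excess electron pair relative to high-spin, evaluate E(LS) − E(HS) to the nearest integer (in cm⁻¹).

Co is in group 9, so Co³⁺ is d⁶ (9 − 3 = 6).
High-spin: t₂g⁴ eg², CFSE = -0.4Δo = -10264 cm⁻¹.
For low-spin the configuration is t₂g⁶ eg⁰: orbital energy -2.4 × 25660 = -61584 cm⁻¹, and 2 additional pairs relative to high-spin add 30700 cm⁻¹, giving -30884 cm⁻¹.
E(LS) − E(HS) = -30884 − (-10264) = -20620 cm⁻¹.

-20620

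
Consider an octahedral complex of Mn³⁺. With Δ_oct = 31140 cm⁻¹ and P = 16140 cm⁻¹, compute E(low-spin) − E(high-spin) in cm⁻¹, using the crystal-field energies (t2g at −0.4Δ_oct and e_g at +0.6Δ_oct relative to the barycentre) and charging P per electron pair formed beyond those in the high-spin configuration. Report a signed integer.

Mn³⁺: group 7, so d-count = 7 − 3 = 4.
High-spin: t2g^3 e_g^1, CFSE = -0.6Δ_oct = -18684 cm⁻¹.
Low-spin: t2g^4 e_g^0, orbital CFSE = -1.6Δ_oct = -49824 cm⁻¹; plus 1 excess pair × P = +16140 cm⁻¹; total -33684 cm⁻¹.
Thus E(LS) − E(HS) = -15000 cm⁻¹.

-15000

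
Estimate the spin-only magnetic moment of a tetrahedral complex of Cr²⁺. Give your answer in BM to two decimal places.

Group 6 minus oxidation state +2 gives a d⁴ configuration for Cr²⁺.
Tetrahedral fields are weak (Δₜ ≈ 4/9 Δₒ), so electrons fill high-spin.
Configuration: e² t₂² → 4 unpaired electrons.
μ(spin-only) = √[4(4+2)] = √24 ≈ 4.90 BM.

4.90 BM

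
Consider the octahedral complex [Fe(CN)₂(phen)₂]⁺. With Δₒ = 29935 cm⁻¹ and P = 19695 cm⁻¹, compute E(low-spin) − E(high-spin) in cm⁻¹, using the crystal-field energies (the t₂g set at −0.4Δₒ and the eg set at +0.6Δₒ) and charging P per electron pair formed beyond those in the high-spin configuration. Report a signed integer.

Ligand charges: 2×(-1) from CN⁻ and 2×(+0) from phen sum to -2; with overall charge +1, Fe is +3.
Fe³⁺: group 8, so d-count = 8 − 3 = 5.
High-spin d⁵ fills as t₂g³ eg² with CFSE 3(−0.4) + 2(+0.6) = 0.0Δₒ = 0 cm⁻¹.
Low-spin: t₂g⁵ eg⁰, orbital CFSE = -2.0Δₒ = -59870 cm⁻¹; plus 2 excess pairs × P = +39390 cm⁻¹; total -20480 cm⁻¹.
Thus E(LS) − E(HS) = -20480 cm⁻¹.

-20480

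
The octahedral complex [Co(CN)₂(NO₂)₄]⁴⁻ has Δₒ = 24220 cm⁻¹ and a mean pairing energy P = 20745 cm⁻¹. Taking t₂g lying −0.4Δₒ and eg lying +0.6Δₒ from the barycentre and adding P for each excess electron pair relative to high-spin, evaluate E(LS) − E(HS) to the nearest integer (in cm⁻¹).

Ligand charges: 2×(-1) from CN⁻ and 4×(-1) from NO₂⁻ sum to -6; with overall charge -4, Co is +2.
Co sits in group 9; removing 2 electrons leaves Co²⁺ with 9 − 2 = 7 d electrons.
In the high-spin limit (t₂g⁵ eg²) the orbital term is -0.8Δₒ = -19376 cm⁻¹, with no excess pairing.
Low-spin: t₂g⁶ eg¹, orbital CFSE = -1.8Δₒ = -43596 cm⁻¹; plus 1 excess pair × P = +20745 cm⁻¹; total -22851 cm⁻¹.
Thus E(LS) − E(HS) = -3475 cm⁻¹.

-3475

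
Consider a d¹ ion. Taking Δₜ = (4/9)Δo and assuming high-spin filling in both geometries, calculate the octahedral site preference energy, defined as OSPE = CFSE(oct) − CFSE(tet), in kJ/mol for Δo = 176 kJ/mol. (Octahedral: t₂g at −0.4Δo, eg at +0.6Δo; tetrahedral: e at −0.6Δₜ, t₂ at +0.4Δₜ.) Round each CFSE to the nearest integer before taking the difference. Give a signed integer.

Octahedral high-spin t₂g¹ eg⁰: CFSE = -0.4 × 176 = -70 kJ/mol.
Tetrahedral e¹ t₂⁰ gives -0.6Δₜ = -0.6 × (4/9) × 176 = -47 kJ/mol.
Subtracting, OSPE = -70 − (-47) = -23 kJ/mol.

-23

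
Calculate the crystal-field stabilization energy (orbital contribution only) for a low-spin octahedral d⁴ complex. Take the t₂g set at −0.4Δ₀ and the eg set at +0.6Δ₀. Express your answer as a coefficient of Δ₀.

-1.6 Δ₀

Configuration: t₂g⁴ eg⁰.
CFSE = 4(-0.4Δ₀) + 0(0.6Δ₀) = -1.6Δ₀ + 0.0Δ₀ = -1.6Δ₀.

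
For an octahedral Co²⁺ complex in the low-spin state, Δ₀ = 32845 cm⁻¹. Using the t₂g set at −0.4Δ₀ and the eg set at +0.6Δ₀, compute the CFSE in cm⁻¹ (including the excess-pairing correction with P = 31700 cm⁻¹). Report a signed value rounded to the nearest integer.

-27421

Co sits in group 9; removing 2 electrons leaves Co²⁺ with 9 − 2 = 7 d electrons.
Electron filling gives t₂g⁶ eg¹.
Orbital CFSE = 6(-0.4) + 1(0.6) = -1.8Δ₀ = -1.8 × 32845 = -59121 cm⁻¹.
High-spin d⁷ would be t₂g⁵ eg² with 2 pairs; low-spin has 3, so 1 excess pair costs +1P = +31700 cm⁻¹.
Combining: -59121 + 31700 = -27421 cm⁻¹.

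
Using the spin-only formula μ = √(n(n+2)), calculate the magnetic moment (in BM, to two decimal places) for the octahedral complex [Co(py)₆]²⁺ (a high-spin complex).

3.87 BM

py is neutral, so the +2 overall charge sits on Co: oxidation state +2.
Co sits in group 9; removing 2 electrons leaves Co²⁺ with 9 − 2 = 7 d electrons.
Configuration: t₂g⁵ eg² → 3 unpaired electrons.
μ(spin-only) = √[3(3+2)] = √15 ≈ 3.87 BM.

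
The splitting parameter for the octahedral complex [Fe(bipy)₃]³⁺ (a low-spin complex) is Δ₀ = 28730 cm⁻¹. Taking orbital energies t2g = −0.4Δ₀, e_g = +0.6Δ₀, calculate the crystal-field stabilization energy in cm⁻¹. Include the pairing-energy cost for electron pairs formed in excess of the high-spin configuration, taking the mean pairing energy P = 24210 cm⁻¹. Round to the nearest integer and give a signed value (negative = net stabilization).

-9040

bipy is neutral, so the +3 overall charge sits on Fe: oxidation state +3.
Fe³⁺: group 8, so d-count = 8 − 3 = 5.
Configuration: t2g^5 e_g^0.
CFSE(orbital) = 5×(-0.4Δ₀) + 0×(0.6Δ₀) = -2.0Δ₀; with Δ₀ = 28730 cm⁻¹ that is -57460 cm⁻¹.
Relative to high-spin t2g^3 e_g^2 (0 paired), the low-spin configuration has 2 additional pairs, contributing +2 × 24210 = +48420 cm⁻¹.
Overall CFSE = -57460 + 48420 = -9040 cm⁻¹.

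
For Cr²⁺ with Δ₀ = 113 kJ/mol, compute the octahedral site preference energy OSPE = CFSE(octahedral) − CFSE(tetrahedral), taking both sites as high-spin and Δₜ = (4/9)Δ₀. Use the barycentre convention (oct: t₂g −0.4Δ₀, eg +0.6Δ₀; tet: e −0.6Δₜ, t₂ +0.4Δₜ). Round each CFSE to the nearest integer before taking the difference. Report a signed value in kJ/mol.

-48

Cr sits in group 6; removing 2 electrons leaves Cr²⁺ with 6 − 2 = 4 d electrons.
Octahedral (high-spin): t₂g³ eg¹, CFSE = 3(−0.4) + 1(+0.6) = -0.6Δ₀ = -0.6 × 113 = -68 kJ/mol.
In a tetrahedral site the filling is e² t₂²: CFSE(tet) = -0.4Δₜ = -0.4 × (4/9)(113) = -20 kJ/mol.
Subtracting, OSPE = -68 − (-20) = -48 kJ/mol.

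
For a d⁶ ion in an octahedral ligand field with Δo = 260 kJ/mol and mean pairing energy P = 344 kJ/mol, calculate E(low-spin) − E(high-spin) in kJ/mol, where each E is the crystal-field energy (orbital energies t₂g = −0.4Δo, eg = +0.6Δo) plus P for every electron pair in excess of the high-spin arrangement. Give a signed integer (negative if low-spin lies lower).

168

In the high-spin limit (t₂g⁴ eg²) the orbital term is -0.4Δo = -104 kJ/mol, with no excess pairing.
For low-spin the configuration is t₂g⁶ eg⁰: orbital energy -2.4 × 260 = -624 kJ/mol, and 2 additional pairs relative to high-spin add 688 kJ/mol, giving 64 kJ/mol.
E(LS) − E(HS) = 64 − (-104) = 168 kJ/mol.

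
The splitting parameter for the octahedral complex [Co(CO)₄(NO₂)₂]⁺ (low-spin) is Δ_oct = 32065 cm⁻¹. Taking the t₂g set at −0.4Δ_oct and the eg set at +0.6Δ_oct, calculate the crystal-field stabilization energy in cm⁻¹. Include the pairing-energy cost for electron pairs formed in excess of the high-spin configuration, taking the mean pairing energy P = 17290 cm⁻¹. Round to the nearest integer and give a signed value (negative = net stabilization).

-42376

Ligand charges: 4×(+0) from CO and 2×(-1) from NO₂⁻ sum to -2; with overall charge +1, Co is +3.
Co sits in group 9; removing 3 electrons leaves Co³⁺ with 9 − 3 = 6 d electrons.
Configuration: t₂g⁶ eg⁰.
CFSE(orbital) = 6×(-0.4Δ_oct) + 0×(0.6Δ_oct) = -2.4Δ_oct; with Δ_oct = 32065 cm⁻¹ that is -76956 cm⁻¹.
Pairing penalty: 3 pairs vs 1 in the high-spin reference → 2 extra × P = 34580 cm⁻¹.
Overall CFSE = -76956 + 34580 = -42376 cm⁻¹.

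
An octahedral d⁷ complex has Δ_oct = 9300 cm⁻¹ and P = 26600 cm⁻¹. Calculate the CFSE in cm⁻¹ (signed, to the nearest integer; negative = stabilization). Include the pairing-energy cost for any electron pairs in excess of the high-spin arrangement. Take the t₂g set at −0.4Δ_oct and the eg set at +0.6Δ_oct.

Here Δ_oct < P (9300 < 26600), so the high-spin state is favoured.
Configuration: t₂g⁵ eg².
Orbital CFSE = -0.8Δ_oct = -0.8 × 9300 = -7440 cm⁻¹.
High-spin has no excess pairs, so no pairing correction applies.

-7440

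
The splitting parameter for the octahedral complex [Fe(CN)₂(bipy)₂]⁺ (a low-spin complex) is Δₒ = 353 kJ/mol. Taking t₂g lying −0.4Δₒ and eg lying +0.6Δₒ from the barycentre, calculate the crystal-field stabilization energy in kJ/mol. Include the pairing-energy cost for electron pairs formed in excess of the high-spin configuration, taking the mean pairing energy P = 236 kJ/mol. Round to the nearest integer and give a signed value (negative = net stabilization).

-234

Ligand charges: 2×(-1) from CN⁻ and 2×(+0) from bipy sum to -2; with overall charge +1, Fe is +3.
Fe³⁺: group 8, so d-count = 8 − 3 = 5.
The d⁵ electrons fill as t₂g⁵ eg⁰.
Orbital CFSE = 5(-0.4) + 0(0.6) = -2.0Δₒ = -2.0 × 353 = -706 kJ/mol.
High-spin d⁵ would be t₂g³ eg² with 0 pairs; low-spin has 2, so 2 excess pairs cost +2P = +472 kJ/mol.
Net CFSE = -706 + 472 = -234 kJ/mol.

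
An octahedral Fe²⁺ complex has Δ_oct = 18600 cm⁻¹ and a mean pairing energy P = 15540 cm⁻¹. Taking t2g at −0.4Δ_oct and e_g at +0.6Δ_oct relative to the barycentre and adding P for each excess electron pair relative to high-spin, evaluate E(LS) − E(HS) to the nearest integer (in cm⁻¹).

-6120

Fe sits in group 8; removing 2 electrons leaves Fe²⁺ with 8 − 2 = 6 d electrons.
In the high-spin limit (t2g^4 e_g^2) the orbital term is -0.4Δ_oct = -7440 cm⁻¹, with no excess pairing.
For low-spin the configuration is t2g^6 e_g^0: orbital energy -2.4 × 18600 = -44640 cm⁻¹, and 2 additional pairs relative to high-spin add 31080 cm⁻¹, giving -13560 cm⁻¹.
E(LS) − E(HS) = -13560 − (-7440) = -6120 cm⁻¹.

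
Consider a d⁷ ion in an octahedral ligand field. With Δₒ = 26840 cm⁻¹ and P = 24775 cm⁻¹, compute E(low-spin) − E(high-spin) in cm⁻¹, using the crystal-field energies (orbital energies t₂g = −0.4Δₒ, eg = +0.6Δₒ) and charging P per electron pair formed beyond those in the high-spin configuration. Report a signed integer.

-2065

High-spin: t₂g⁵ eg², CFSE = -0.8Δₒ = -21472 cm⁻¹.
Low-spin: t₂g⁶ eg¹, orbital CFSE = -1.8Δₒ = -48312 cm⁻¹; plus 1 excess pair × P = +24775 cm⁻¹; total -23537 cm⁻¹.
Thus E(LS) − E(HS) = -2065 cm⁻¹.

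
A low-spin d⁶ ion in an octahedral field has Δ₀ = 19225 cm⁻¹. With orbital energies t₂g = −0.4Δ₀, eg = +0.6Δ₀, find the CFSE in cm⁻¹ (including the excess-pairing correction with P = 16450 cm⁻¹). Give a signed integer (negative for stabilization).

-13240

Configuration: t₂g⁶ eg⁰.
CFSE(orbital) = 6×(-0.4Δ₀) + 0×(0.6Δ₀) = -2.4Δ₀; with Δ₀ = 19225 cm⁻¹ that is -46140 cm⁻¹.
Pairing penalty: 3 pairs vs 1 in the high-spin reference → 2 extra × P = 32900 cm⁻¹.
Net CFSE = -46140 + 32900 = -13240 cm⁻¹.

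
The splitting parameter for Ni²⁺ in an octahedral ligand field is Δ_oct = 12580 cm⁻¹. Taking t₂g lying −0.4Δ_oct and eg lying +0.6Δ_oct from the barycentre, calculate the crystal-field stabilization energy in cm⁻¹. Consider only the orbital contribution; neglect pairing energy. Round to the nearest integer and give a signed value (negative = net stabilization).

Group 10 minus oxidation state +2 gives a d⁸ configuration for Ni²⁺.
For octahedral d⁸ the high- and low-spin configurations coincide.
The d⁸ electrons fill as t₂g⁶ eg².
The orbital stabilization is -1.2Δ_oct = -1.2 × 12580 = -15096 cm⁻¹.

-15096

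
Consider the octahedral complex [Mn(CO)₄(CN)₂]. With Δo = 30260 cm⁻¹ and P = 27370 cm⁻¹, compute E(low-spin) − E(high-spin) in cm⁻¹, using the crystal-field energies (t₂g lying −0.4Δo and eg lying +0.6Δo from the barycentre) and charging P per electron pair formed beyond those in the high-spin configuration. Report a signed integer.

-5780

Ligand charges: 4×(+0) from CO and 2×(-1) from CN⁻ sum to -2; with overall charge +0, Mn is +2.
Group 7 minus oxidation state +2 gives a d⁵ configuration for Mn²⁺.
High-spin: t₂g³ eg², CFSE = 0.0Δo = 0 cm⁻¹.
Low-spin t₂g⁵ eg⁰ gives -2.0Δo = -60520 cm⁻¹, but forming 2 extra pairs costs 2P = 54740 cm⁻¹, so E(LS) = -60520 + 54740 = -5780 cm⁻¹.
E(LS) − E(HS) = -5780 − (0) = -5780 cm⁻¹.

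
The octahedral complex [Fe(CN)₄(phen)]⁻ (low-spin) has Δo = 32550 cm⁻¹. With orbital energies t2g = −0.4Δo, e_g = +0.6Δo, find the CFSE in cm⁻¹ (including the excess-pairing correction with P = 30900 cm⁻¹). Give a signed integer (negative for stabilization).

-3300

Ligand charges: 4×(-1) from CN⁻ and 1×(+0) from phen sum to -4; with overall charge -1, Fe is +3.
Fe³⁺: group 8, so d-count = 8 − 3 = 5.
The d⁵ electrons fill as t2g^5 e_g^0.
CFSE(orbital) = 5×(-0.4Δo) + 0×(0.6Δo) = -2.0Δo; with Δo = 32550 cm⁻¹ that is -65100 cm⁻¹.
High-spin d⁵ would be t2g^3 e_g^2 with 0 pairs; low-spin has 2, so 2 excess pairs cost +2P = +61800 cm⁻¹.
Combining: -65100 + 61800 = -3300 cm⁻¹.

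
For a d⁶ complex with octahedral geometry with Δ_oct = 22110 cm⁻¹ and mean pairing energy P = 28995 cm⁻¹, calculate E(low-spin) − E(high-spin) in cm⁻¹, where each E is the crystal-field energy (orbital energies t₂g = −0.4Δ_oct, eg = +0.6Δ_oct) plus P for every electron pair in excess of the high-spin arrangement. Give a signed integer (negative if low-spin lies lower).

High-spin d⁶ fills as t₂g⁴ eg² with CFSE 4(−0.4) + 2(+0.6) = -0.4Δ_oct = -8844 cm⁻¹.
For low-spin the configuration is t₂g⁶ eg⁰: orbital energy -2.4 × 22110 = -53064 cm⁻¹, and 2 additional pairs relative to high-spin add 57990 cm⁻¹, giving 4926 cm⁻¹.
The difference is 4926 − (-8844) = 13770 cm⁻¹, so high-spin lies lower.

13770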